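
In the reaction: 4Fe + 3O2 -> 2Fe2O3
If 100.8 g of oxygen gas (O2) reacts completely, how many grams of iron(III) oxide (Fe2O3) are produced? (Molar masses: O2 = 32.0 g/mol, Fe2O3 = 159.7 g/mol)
Moles of O2 = 100.8 g ÷ 32.0 g/mol = 3.15 mol
Mole ratio: 2 mol Fe2O3 / 3 mol O2
Moles of Fe2O3 = 3.15 × (2/3) = 2.1 mol
Mass of Fe2O3 = 2.1 mol × 159.7 g/mol = 335.4 g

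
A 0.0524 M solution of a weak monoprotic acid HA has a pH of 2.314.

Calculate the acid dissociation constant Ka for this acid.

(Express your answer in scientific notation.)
K_a = 4.95e-04

[H⁺] = 10^(−pH) = 10^(−2.314) = 4.853e-03 M. For HA ⇌ H⁺ + A⁻, Ka = x²/(C − x) = (4.853e-03)²/(0.0524 − 4.853e-03) = 4.95e-04.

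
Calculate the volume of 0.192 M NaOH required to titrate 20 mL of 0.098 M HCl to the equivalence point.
V_{base} = 10.2 mL

At equivalence: moles acid = moles base.
moles HCl = 0.098 M × 0.02 L = 0.00196 mol
V_NaOH = 0.00196 mol ÷ 0.192 M = 0.01021 L = 10.2 mL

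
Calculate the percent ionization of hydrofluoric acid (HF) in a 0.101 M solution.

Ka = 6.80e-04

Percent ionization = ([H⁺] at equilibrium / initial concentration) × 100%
Percent ionization = 7.88%

Let x = [H⁺]. Ka = x²/(C - x) ⇒ x² + (6.80e-04)x - (6.80e-04)(0.101) = 0. x = 7.9543e-03. Percent = (7.9543e-03/0.101) × 100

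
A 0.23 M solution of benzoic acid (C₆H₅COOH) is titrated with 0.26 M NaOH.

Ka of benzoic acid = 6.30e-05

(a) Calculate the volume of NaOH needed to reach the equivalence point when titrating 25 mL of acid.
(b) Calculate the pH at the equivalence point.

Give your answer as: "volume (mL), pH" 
V = 22.1 mL, pH = 8.64

(a) At equivalence: moles acid = moles base.
moles acid = 0.23 × 0.025 = 0.00575 mol; V_NaOH = 0.00575/0.26 = 0.02212 L = 22.1 mL.
(b) At equivalence, all acid → conjugate base A⁻ at [A⁻] = 0.00575/0.04712 = 0.122 M.
Kb = Kw/Ka = 1.0e-14/6.30e-05 = 1.587e-10; [OH⁻] = √(Kb·[A⁻]) = 4.401e-06; pOH = 5.36; pH = 14 − pOH = 8.64.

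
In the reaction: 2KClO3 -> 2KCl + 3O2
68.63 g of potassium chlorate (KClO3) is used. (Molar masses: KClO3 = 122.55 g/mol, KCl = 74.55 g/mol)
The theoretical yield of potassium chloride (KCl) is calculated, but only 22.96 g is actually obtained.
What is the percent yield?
Moles of KClO3 = 68.63 g ÷ 122.55 g/mol = 0.560016 mol
Mole ratio: 2 mol KCl / 2 mol KClO3
Moles of KCl = 0.560016 × (2/2) = 0.560016 mol
Theoretical yield = 0.560016 mol × 74.55 g/mol = 41.749 g
Actual yield = 22.96 g
Percent yield = (22.96 / 41.749) × 100% = 55.0%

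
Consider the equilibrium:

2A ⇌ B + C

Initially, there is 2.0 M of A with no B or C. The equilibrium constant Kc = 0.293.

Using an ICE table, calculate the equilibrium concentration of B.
[B] = 0.520 M

ICE: [A] = 2.0 − 2x, [B] = [C] = x.
Kc = x²/(2.0 − 2x)² = 0.293 ⇒ √Kc = x/(2.0 − 2x).
x = √0.293·2.0/(1 + 2√0.293) = 0.54129·2.0/2.0826 = 0.51983.
[B] = x = 0.520 M.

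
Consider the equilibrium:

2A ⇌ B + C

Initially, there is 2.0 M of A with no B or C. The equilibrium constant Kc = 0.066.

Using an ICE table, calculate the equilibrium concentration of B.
[B] = 0.339 M

ICE: [A] = 2.0 − 2x, [B] = [C] = x.
Kc = x²/(2.0 − 2x)² = 0.066 ⇒ √Kc = x/(2.0 − 2x).
x = √0.066·2.0/(1 + 2√0.066) = 0.2569·2.0/1.5138 = 0.33941.
[B] = x = 0.339 M.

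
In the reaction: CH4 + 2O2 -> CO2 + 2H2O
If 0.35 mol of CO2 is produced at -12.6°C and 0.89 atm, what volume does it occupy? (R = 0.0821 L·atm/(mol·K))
T = -12.6°C + 273.15 = 260.55 K
V = nRT/P = (0.35 × 0.0821 × 260.55) / 0.89
V = 8.41 L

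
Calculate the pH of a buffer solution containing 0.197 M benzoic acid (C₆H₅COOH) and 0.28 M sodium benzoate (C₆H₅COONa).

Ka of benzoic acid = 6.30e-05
pH = 4.35

pKa = -log(6.30e-05) = 4.20. pH = pKa + log([A⁻]/[HA]) = 4.20 + log(0.28/0.197)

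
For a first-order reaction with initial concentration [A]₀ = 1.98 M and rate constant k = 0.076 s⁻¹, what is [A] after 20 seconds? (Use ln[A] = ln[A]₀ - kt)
0.4330 M

ln[A] = ln[A]₀ - k·t = ln(1.98) - (0.076)·(20) = 0.6831 - 1.5200 = -0.8369
[A] = e^(-0.8369) = 0.4330 M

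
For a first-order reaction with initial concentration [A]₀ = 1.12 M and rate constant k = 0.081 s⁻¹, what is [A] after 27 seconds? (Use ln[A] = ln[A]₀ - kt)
0.1257 M

ln[A] = ln[A]₀ - k·t = ln(1.12) - (0.081)·(27) = 0.1133 - 2.1870 = -2.0737
[A] = e^(-2.0737) = 0.1257 M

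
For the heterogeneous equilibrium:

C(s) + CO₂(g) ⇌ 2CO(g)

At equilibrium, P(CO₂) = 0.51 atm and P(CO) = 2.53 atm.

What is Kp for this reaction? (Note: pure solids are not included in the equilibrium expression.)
K_p = 12.551

Solid C is excluded.
Kp = P(CO)²/P(CO₂) = (2.53)²/0.51 = 6.401/0.51 = 12.551.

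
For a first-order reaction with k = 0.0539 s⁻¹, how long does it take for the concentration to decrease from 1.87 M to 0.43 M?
27.27 s

From ln[A] = ln[A]₀ - k·t: t = ln([A]₀/[A])/k = ln(1.87/0.43)/0.0539 = ln(4.3488)/0.0539 = 1.4699/0.0539 = 27.27 s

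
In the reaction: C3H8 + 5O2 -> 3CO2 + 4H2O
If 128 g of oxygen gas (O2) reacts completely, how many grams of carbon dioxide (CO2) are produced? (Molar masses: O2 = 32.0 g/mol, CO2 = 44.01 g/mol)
Moles of O2 = 128 g ÷ 32.0 g/mol = 4 mol
Mole ratio: 3 mol CO2 / 5 mol O2
Moles of CO2 = 4 × (3/5) = 2.4 mol
Mass of CO2 = 2.4 mol × 44.01 g/mol = 105.6 g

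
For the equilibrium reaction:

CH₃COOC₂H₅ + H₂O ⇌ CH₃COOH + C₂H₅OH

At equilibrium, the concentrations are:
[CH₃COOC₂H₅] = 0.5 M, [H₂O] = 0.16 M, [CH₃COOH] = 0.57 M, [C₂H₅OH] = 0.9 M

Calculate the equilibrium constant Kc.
K_c = 6.4125

Kc = ([CH₃COOH] × [C₂H₅OH]) / ([CH₃COOC₂H₅] × [H₂O])
   = ((0.57)·(0.9)) / ((0.5)·(0.16))
   = 0.513 / 0.08 = 6.4125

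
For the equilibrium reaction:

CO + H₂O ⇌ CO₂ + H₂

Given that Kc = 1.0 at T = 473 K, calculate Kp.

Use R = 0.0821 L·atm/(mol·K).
K_p = 1.0000

Δn = (moles gaseous products) − (moles gaseous reactants) = 0
T = 473 K; RT = 0.0821 × 473 = 38.8333
Kp = Kc·(RT)^Δn = 1.0 × (38.8333)^0 = 1.0 × 1 = 1.0000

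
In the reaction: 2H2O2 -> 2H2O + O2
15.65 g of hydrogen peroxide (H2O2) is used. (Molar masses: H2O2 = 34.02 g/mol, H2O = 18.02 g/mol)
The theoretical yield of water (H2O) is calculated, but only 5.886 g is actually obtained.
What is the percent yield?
Moles of H2O2 = 15.65 g ÷ 34.02 g/mol = 0.460024 mol
Mole ratio: 2 mol H2O / 2 mol H2O2
Moles of H2O = 0.460024 × (2/2) = 0.460024 mol
Theoretical yield = 0.460024 mol × 18.02 g/mol = 8.2896 g
Actual yield = 5.886 g
Percent yield = (5.886 / 8.2896) × 100% = 71.0%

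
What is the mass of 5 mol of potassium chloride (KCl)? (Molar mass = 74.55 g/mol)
Mass = 5 mol × 74.55 g/mol = 372.8 g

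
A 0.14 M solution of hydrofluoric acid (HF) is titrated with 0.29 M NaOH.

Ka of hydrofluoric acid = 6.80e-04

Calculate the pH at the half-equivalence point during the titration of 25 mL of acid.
pH = pKa = 3.17

At the half-equivalence point, [HA] = [A⁻], so by Henderson–Hasselbalch pH = pKa + log(1) = pKa.
pKa = −log(6.80e-04) = 3.17.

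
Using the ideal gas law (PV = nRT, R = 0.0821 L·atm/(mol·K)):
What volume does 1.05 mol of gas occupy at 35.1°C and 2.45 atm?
T = 35.1°C + 273.15 = 308.25 K
V = nRT/P = (1.05 × 0.0821 × 308.25) / 2.45
V = 10.85 L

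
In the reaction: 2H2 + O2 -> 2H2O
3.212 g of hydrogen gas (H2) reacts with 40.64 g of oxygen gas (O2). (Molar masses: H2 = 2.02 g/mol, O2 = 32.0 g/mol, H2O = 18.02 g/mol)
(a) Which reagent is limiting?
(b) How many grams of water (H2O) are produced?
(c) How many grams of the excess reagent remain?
(a) H2, (b) 28.65 g, (c) 15.2 g

Moles of H2 = 3.212 g ÷ 2.02 g/mol = 1.5901 mol
Moles of O2 = 40.64 g ÷ 32.0 g/mol = 1.27 mol
Moles ÷ coefficient: H2: 1.5901/2 = 0.795, O2: 1.27/1 = 1.27
(a) H2 has the smaller value, so H2 is the limiting reagent.
(b) Moles of H2O = 1.5901 mol H2 × (2/2) = 1.5901 mol; mass = 1.5901 mol × 18.02 g/mol = 28.65 g
(c) O2 consumed = 1.5901 × (1/2) = 0.79505 mol; remaining = 1.27 − 0.79505 = 0.47495 mol; mass = 0.47495 mol × 32.0 g/mol = 15.2 g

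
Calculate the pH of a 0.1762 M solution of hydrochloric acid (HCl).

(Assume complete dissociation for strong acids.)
pH = 0.75

[H⁺] = 0.1762 M for strong acid. pH = -log[H⁺] = -log(0.1762)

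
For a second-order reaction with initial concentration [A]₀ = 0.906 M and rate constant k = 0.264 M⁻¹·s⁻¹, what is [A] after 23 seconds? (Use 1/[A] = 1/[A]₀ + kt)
0.1394 M

1/[A] = 1/[A]₀ + k·t = 1/0.906 + (0.264)·(23) = 1.1038 + 6.0720 = 7.1758
[A] = 1/7.1758 = 0.1394 M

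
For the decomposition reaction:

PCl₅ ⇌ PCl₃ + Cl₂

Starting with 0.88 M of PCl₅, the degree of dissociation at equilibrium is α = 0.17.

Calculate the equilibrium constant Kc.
K_c = 0.0306

x = α·[A]₀ = 0.17 × 0.88 = 0.1496 M dissociated.
At eq: [PCl₅] = 0.88 − 0.1496 = 0.7304 M; [PCl₃] = [Cl₂] = x = 0.1496 M.
Kc = [PCl₃][Cl₂]/[PCl₅] = (0.1496)²/0.7304 = 0.03064.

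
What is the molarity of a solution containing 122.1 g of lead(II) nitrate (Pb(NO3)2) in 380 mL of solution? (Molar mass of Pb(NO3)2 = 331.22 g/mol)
Moles of Pb(NO3)2 = 122.1 g ÷ 331.22 g/mol = 0.368637 mol
Volume = 380 mL = 0.38 L
Molarity = 0.368637 mol ÷ 0.38 L = 0.9701 M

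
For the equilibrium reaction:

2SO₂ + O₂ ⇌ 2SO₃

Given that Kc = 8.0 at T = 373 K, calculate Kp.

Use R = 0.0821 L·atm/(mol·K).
K_p = 0.2612

Δn = (moles gaseous products) − (moles gaseous reactants) = -1
T = 373 K; RT = 0.0821 × 373 = 30.6233
Kp = Kc·(RT)^Δn = 8.0 × (30.6233)^-1 = 8.0 × 0.0326549 = 0.2612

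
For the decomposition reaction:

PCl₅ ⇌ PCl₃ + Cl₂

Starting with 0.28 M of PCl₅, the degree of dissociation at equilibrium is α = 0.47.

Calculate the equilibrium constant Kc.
K_c = 0.1167

x = α·[A]₀ = 0.47 × 0.28 = 0.1316 M dissociated.
At eq: [PCl₅] = 0.28 − 0.1316 = 0.1484 M; [PCl₃] = [Cl₂] = x = 0.1316 M.
Kc = [PCl₃][Cl₂]/[PCl₅] = (0.1316)²/0.1484 = 0.1167.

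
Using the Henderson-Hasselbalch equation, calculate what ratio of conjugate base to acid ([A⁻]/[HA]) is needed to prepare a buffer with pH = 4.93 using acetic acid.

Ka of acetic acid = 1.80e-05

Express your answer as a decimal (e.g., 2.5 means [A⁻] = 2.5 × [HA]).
[A⁻]/[HA] = 1.532

pKa = −log(1.80e-05) = 4.7447. pH = pKa + log([A⁻]/[HA]). 4.93 = 4.7447 + log(ratio). log(ratio) = 4.93 − 4.7447 = 0.1853. ratio = 10^(0.1853) = 1.532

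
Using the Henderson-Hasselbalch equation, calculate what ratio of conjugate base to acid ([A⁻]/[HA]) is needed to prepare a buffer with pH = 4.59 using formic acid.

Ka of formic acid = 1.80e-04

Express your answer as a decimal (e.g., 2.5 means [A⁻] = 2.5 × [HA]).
[A⁻]/[HA] = 7.003

pKa = −log(1.80e-04) = 3.7447. pH = pKa + log([A⁻]/[HA]). 4.59 = 3.7447 + log(ratio). log(ratio) = 4.59 − 3.7447 = 0.8453. ratio = 10^(0.8453) = 7.003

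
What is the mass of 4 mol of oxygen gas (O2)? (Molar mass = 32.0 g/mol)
Mass = 4 mol × 32.0 g/mol = 128 g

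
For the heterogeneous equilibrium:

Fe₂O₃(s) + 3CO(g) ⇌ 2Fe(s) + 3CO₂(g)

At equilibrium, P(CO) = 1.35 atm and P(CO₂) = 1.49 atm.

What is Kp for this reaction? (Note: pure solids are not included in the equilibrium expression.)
K_p = 1.344

Solids (Fe₂O₃, Fe) are excluded.
Kp = P(CO₂)³/P(CO)³ = (1.49)³/(1.35)³ = 3.308/2.46 = 1.344.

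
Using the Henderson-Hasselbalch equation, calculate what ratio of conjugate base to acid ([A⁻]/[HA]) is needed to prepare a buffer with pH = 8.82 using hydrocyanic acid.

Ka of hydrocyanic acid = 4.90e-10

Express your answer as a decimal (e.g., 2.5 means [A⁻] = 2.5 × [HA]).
[A⁻]/[HA] = 0.324

pKa = −log(4.90e-10) = 9.3098. pH = pKa + log([A⁻]/[HA]). 8.82 = 9.3098 + log(ratio). log(ratio) = 8.82 − 9.3098 = -0.4898. ratio = 10^(-0.4898) = 0.324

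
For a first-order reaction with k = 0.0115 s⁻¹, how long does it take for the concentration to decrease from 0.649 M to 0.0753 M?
187.30 s

From ln[A] = ln[A]₀ - k·t: t = ln([A]₀/[A])/k = ln(0.649/0.0753)/0.0115 = ln(8.6189)/0.0115 = 2.1540/0.0115 = 187.30 s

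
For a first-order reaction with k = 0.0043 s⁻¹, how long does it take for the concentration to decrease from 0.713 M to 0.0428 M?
654.17 s

From ln[A] = ln[A]₀ - k·t: t = ln([A]₀/[A])/k = ln(0.713/0.0428)/0.0043 = ln(16.6589)/0.0043 = 2.8129/0.0043 = 654.17 s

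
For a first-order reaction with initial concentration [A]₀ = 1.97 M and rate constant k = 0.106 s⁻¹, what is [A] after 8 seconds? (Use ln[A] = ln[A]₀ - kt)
0.8437 M

ln[A] = ln[A]₀ - k·t = ln(1.97) - (0.106)·(8) = 0.6780 - 0.8480 = -0.1700
[A] = e^(-0.1700) = 0.8437 M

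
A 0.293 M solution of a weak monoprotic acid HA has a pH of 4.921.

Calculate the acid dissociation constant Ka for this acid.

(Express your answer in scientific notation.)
K_a = 4.91e-10

[H⁺] = 10^(−pH) = 10^(−4.921) = 1.199e-05 M. For HA ⇌ H⁺ + A⁻, Ka = x²/(C − x) = (1.199e-05)²/(0.293 − 1.199e-05) = 4.91e-10.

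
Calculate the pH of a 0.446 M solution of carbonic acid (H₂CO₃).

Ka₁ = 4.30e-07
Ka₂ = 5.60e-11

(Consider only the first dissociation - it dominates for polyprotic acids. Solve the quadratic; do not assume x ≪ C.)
pH = 3.36

x² + Ka₁·x − Ka₁·C = 0 with Ka₁ = 4.30e-07, C = 0.446.
x = (−Ka₁ + √(Ka₁² + 4·Ka₁·C))/2 = 4.3771e-04 M, so pH = 3.36.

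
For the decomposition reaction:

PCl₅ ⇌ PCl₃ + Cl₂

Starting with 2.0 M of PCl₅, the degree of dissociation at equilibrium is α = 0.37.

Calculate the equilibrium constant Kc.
K_c = 0.4346

x = α·[A]₀ = 0.37 × 2.0 = 0.74 M dissociated.
At eq: [PCl₅] = 2.0 − 0.74 = 1.26 M; [PCl₃] = [Cl₂] = x = 0.74 M.
Kc = [PCl₃][Cl₂]/[PCl₅] = (0.74)²/1.26 = 0.4346.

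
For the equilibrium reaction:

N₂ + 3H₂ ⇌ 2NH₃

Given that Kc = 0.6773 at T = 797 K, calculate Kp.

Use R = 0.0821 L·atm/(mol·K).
K_p = 1.58e-04

Δn = (moles gaseous products) − (moles gaseous reactants) = -2
T = 797 K; RT = 0.0821 × 797 = 65.4337
Kp = Kc·(RT)^Δn = 0.6773 × (65.4337)^-2 = 0.6773 × 0.000233559 = 1.58e-04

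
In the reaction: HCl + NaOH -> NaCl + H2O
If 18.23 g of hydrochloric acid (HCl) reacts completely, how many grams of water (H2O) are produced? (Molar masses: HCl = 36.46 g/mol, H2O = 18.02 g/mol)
Moles of HCl = 18.23 g ÷ 36.46 g/mol = 0.5 mol
Mole ratio: 1 mol H2O / 1 mol HCl
Moles of H2O = 0.5 × (1/1) = 0.5 mol
Mass of H2O = 0.5 mol × 18.02 g/mol = 9.01 g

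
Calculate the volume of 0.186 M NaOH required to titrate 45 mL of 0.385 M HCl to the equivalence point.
V_{base} = 93.1 mL

At equivalence: moles acid = moles base.
moles HCl = 0.385 M × 0.045 L = 0.017325 mol
V_NaOH = 0.017325 mol ÷ 0.186 M = 0.09315 L = 93.1 mL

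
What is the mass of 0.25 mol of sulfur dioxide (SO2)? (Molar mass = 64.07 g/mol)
Mass = 0.25 mol × 64.07 g/mol = 16.02 g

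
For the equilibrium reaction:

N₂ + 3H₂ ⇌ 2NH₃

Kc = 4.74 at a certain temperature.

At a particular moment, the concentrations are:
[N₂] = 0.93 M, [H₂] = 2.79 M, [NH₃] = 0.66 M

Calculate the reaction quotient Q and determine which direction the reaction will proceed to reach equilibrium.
Q = 0.022, Q < K, reaction proceeds forward (toward products)

Q = ([NH₃]^2) / ([N₂] × [H₂]^3)
  = ((0.66)^2) / ((0.93)·(2.79)^3) = 0.4356/20.197 = 0.02157
Since Q = 0.02157 < Kc = 4.74, the reaction proceeds forward (toward products) to reach equilibrium.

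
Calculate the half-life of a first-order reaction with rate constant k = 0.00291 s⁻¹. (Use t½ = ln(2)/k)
238.19 s

t½ = ln(2)/k = 0.6931/0.00291 = 238.19 s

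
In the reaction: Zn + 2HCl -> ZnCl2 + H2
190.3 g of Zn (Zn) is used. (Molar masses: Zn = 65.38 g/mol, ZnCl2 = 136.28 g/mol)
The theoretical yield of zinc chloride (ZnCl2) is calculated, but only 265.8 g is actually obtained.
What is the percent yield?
Moles of Zn = 190.3 g ÷ 65.38 g/mol = 2.91068 mol
Mole ratio: 1 mol ZnCl2 / 1 mol Zn
Moles of ZnCl2 = 2.91068 × (1/1) = 2.91068 mol
Theoretical yield = 2.91068 mol × 136.28 g/mol = 396.67 g
Actual yield = 265.8 g
Percent yield = (265.8 / 396.67) × 100% = 67.0%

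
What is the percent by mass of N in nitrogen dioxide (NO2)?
Mass of N in formula = 14.01 × 1 = 14.01 g/mol
Molar mass = 46.01 g/mol
% N = (14.01/46.01) × 100% = 30.45%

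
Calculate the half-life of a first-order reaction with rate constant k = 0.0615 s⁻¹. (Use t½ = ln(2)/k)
11.27 s

t½ = ln(2)/k = 0.6931/0.0615 = 11.27 s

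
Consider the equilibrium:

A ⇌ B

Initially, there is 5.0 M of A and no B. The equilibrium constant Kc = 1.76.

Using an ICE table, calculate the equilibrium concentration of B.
[B] = 3.188 M

ICE: [A] = 5.0 − x, [B] = x.
Kc = x/(5.0 − x) = 1.76 ⇒ x = 1.76·5.0/(1 + 1.76) = 8.8/2.76 = 3.188.
[B] = x = 3.188 M.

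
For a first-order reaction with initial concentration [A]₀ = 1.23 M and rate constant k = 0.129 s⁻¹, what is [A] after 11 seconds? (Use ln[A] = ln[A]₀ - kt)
0.2976 M

ln[A] = ln[A]₀ - k·t = ln(1.23) - (0.129)·(11) = 0.2070 - 1.4190 = -1.2120
[A] = e^(-1.2120) = 0.2976 M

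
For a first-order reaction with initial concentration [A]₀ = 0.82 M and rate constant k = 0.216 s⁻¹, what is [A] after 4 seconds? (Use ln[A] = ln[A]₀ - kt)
0.3456 M

ln[A] = ln[A]₀ - k·t = ln(0.82) - (0.216)·(4) = -0.1985 - 0.8640 = -1.0625
[A] = e^(-1.0625) = 0.3456 M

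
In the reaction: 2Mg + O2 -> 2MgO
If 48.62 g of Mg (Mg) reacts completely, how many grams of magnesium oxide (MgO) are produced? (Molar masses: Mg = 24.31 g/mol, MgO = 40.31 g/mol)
Moles of Mg = 48.62 g ÷ 24.31 g/mol = 2 mol
Mole ratio: 2 mol MgO / 2 mol Mg
Moles of MgO = 2 × (2/2) = 2 mol
Mass of MgO = 2 mol × 40.31 g/mol = 80.62 g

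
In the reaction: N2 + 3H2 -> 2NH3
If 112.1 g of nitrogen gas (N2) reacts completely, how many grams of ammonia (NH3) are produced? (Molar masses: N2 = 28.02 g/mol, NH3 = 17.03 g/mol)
Moles of N2 = 112.1 g ÷ 28.02 g/mol = 4.00071 mol
Mole ratio: 2 mol NH3 / 1 mol N2
Moles of NH3 = 4.00071 × (2/1) = 8.00143 mol
Mass of NH3 = 8.00143 mol × 17.03 g/mol = 136.3 g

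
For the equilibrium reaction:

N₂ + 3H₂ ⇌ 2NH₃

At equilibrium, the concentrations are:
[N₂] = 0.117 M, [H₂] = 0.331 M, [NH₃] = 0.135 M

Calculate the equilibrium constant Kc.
K_c = 4.2953

Kc = ([NH₃]^2) / ([N₂] × [H₂]^3)
   = ((0.135)^2) / ((0.117)·(0.331)^3)
   = 0.018225 / 0.004243 = 4.2953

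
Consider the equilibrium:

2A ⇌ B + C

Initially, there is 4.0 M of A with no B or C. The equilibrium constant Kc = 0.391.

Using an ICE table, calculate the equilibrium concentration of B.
[B] = 1.111 M

ICE: [A] = 4.0 − 2x, [B] = [C] = x.
Kc = x²/(4.0 − 2x)² = 0.391 ⇒ √Kc = x/(4.0 − 2x).
x = √0.391·4.0/(1 + 2√0.391) = 0.6253·4.0/2.2506 = 1.1113.
[B] = x = 1.111 M.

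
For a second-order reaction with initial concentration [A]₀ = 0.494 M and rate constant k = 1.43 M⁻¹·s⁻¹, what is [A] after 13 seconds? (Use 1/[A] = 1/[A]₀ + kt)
0.0485 M

1/[A] = 1/[A]₀ + k·t = 1/0.494 + (1.43)·(13) = 2.0243 + 18.5900 = 20.6143
[A] = 1/20.6143 = 0.0485 M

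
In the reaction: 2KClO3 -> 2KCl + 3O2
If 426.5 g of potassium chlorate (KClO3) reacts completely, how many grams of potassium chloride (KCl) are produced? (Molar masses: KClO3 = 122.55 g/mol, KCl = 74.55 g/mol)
Moles of KClO3 = 426.5 g ÷ 122.55 g/mol = 3.48021 mol
Mole ratio: 2 mol KCl / 2 mol KClO3
Moles of KCl = 3.48021 × (2/2) = 3.48021 mol
Mass of KCl = 3.48021 mol × 74.55 g/mol = 259.4 g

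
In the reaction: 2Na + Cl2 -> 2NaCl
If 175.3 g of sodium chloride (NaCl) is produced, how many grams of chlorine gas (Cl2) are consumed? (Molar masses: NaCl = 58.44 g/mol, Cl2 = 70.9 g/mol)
Moles of NaCl = 175.3 g ÷ 58.44 g/mol = 2.99966 mol
Mole ratio: 1 mol Cl2 / 2 mol NaCl
Moles of Cl2 = 2.99966 × (1/2) = 1.49983 mol
Mass of Cl2 = 1.49983 mol × 70.9 g/mol = 106.3 g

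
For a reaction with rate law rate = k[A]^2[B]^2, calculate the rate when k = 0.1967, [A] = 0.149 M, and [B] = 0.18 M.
0.0001415 M/s

rate = k·[A]^2·[B]^2 = 0.1967·(0.149)^2·(0.18)^2 = 0.1967·0.022201·0.0324 = 0.0001415 M/s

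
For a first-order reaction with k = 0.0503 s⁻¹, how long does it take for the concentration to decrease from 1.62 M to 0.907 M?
11.53 s

From ln[A] = ln[A]₀ - k·t: t = ln([A]₀/[A])/k = ln(1.62/0.907)/0.0503 = ln(1.7861)/0.0503 = 0.5800/0.0503 = 11.53 s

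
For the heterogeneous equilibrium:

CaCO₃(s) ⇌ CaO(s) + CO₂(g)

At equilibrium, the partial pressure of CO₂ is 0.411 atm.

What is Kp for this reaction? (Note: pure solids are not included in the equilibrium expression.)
K_p = 0.411

Solids (CaCO₃, CaO) have activity 1 and are excluded.
Kp = P(CO₂) = 0.411.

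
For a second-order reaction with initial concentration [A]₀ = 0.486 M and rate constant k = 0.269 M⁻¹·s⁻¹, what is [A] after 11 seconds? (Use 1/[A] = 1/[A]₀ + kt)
0.1993 M

1/[A] = 1/[A]₀ + k·t = 1/0.486 + (0.269)·(11) = 2.0576 + 2.9590 = 5.0166
[A] = 1/5.0166 = 0.1993 M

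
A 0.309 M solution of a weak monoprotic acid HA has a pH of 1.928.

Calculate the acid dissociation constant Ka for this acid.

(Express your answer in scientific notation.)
K_a = 4.69e-04

[H⁺] = 10^(−pH) = 10^(−1.928) = 1.180e-02 M. For HA ⇌ H⁺ + A⁻, Ka = x²/(C − x) = (1.180e-02)²/(0.309 − 1.180e-02) = 4.69e-04.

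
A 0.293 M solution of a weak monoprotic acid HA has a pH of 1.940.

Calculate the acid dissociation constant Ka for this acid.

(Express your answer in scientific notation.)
K_a = 4.68e-04

[H⁺] = 10^(−pH) = 10^(−1.940) = 1.148e-02 M. For HA ⇌ H⁺ + A⁻, Ka = x²/(C − x) = (1.148e-02)²/(0.293 − 1.148e-02) = 4.68e-04.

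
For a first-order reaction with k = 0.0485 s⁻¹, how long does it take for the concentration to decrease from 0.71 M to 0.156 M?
31.25 s

From ln[A] = ln[A]₀ - k·t: t = ln([A]₀/[A])/k = ln(0.71/0.156)/0.0485 = ln(4.5513)/0.0485 = 1.5154/0.0485 = 31.25 s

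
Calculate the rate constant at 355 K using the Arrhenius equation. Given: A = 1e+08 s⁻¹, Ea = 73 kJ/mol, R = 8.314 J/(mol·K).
1.81e-03 s⁻¹

k = A·exp(-Ea/(R·T)) = 1e+08·exp(-73000/(8.314·355)) = 1e+08·exp(-24.7334) = 1e+08·1.8130e-11 = 1.81e-03 s⁻¹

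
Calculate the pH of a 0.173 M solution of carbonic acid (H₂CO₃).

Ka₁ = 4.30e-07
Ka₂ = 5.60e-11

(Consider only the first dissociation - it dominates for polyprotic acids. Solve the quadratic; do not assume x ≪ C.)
pH = 3.56

x² + Ka₁·x − Ka₁·C = 0 with Ka₁ = 4.30e-07, C = 0.173.
x = (−Ka₁ + √(Ka₁² + 4·Ka₁·C))/2 = 2.7253e-04 M, so pH = 3.56.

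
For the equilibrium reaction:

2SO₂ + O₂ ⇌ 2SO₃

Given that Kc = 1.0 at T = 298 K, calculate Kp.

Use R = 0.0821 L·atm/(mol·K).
K_p = 0.0409

Δn = (moles gaseous products) − (moles gaseous reactants) = -1
T = 298 K; RT = 0.0821 × 298 = 24.4658
Kp = Kc·(RT)^Δn = 1.0 × (24.4658)^-1 = 1.0 × 0.0408734 = 0.0409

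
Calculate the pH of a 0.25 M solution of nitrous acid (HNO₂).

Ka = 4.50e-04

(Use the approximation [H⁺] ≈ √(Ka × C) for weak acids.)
pH = 1.97

[H⁺] = √(Ka × C) = √(4.50e-04 × 0.25) = 1.0607e-02. pH = -log(1.0607e-02)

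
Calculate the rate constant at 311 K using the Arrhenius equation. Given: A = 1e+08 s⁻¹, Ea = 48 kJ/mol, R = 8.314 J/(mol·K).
8.67e-01 s⁻¹

k = A·exp(-Ea/(R·T)) = 1e+08·exp(-48000/(8.314·311)) = 1e+08·exp(-18.5640) = 1e+08·8.6650e-09 = 8.67e-01 s⁻¹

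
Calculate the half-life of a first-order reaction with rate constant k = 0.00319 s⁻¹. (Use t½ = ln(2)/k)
217.29 s

t½ = ln(2)/k = 0.6931/0.00319 = 217.29 s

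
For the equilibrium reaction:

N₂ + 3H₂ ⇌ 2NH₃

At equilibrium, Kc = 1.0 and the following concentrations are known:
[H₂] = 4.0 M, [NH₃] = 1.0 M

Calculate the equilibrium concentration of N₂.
[N₂] = 0.0156 M

Kc = ([NH₃]^2) / ([N₂] × [H₂]^3) = 1.0
[N₂]^1 = (product terms)/(Kc · other reactant terms) = 1 / (1.0 · 64) = 0.015625
[N₂] = 0.0156 M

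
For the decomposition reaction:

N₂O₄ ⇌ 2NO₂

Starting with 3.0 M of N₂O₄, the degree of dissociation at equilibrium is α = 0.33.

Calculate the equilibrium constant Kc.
K_c = 1.9504

x = α·[A]₀ = 0.33 × 3.0 = 0.99 M dissociated.
At eq: [N₂O₄] = 3.0 − 0.99 = 2.01 M; [NO₂] = 2x = 1.98 M.
Kc = [NO₂]²/[N₂O₄] = (1.98)²/2.01 = 1.95.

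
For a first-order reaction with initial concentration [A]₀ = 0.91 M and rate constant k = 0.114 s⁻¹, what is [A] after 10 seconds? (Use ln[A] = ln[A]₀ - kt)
0.2910 M

ln[A] = ln[A]₀ - k·t = ln(0.91) - (0.114)·(10) = -0.0943 - 1.1400 = -1.2343
[A] = e^(-1.2343) = 0.2910 M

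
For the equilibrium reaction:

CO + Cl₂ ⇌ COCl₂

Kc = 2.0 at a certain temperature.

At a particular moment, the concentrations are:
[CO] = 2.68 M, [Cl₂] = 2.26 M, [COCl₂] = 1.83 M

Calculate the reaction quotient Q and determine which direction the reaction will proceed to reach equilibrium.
Q = 0.302, Q < K, reaction proceeds forward (toward products)

Q = ([COCl₂]) / ([CO] × [Cl₂])
  = ((1.83)) / ((2.68)·(2.26)) = 1.83/6.0568 = 0.3021
Since Q = 0.3021 < Kc = 2.0, the reaction proceeds forward (toward products) to reach equilibrium.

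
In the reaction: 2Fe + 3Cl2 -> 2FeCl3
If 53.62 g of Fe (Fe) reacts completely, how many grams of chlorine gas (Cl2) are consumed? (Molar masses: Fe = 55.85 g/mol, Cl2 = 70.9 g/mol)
Moles of Fe = 53.62 g ÷ 55.85 g/mol = 0.960072 mol
Mole ratio: 3 mol Cl2 / 2 mol Fe
Moles of Cl2 = 0.960072 × (3/2) = 1.44011 mol
Mass of Cl2 = 1.44011 mol × 70.9 g/mol = 102.1 g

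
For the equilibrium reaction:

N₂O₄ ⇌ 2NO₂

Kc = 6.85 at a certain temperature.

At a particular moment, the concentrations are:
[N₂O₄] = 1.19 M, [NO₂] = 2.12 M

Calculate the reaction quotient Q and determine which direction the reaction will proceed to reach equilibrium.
Q = 3.777, Q < K, reaction proceeds forward (toward products)

Q = ([NO₂]^2) / ([N₂O₄])
  = ((2.12)^2) / ((1.19)) = 4.4944/1.19 = 3.777
Since Q = 3.777 < Kc = 6.85, the reaction proceeds forward (toward products) to reach equilibrium.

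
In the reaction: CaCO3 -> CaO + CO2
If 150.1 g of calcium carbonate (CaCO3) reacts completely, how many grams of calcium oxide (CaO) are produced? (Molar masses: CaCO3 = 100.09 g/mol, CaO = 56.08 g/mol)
Moles of CaCO3 = 150.1 g ÷ 100.09 g/mol = 1.49965 mol
Mole ratio: 1 mol CaO / 1 mol CaCO3
Moles of CaO = 1.49965 × (1/1) = 1.49965 mol
Mass of CaO = 1.49965 mol × 56.08 g/mol = 84.1 g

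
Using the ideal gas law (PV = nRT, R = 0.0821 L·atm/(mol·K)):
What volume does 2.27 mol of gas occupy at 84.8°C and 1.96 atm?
T = 84.8°C + 273.15 = 357.95 K
V = nRT/P = (2.27 × 0.0821 × 357.95) / 1.96
V = 34.04 L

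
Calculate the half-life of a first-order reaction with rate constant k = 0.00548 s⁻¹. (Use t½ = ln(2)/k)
126.49 s

t½ = ln(2)/k = 0.6931/0.00548 = 126.49 s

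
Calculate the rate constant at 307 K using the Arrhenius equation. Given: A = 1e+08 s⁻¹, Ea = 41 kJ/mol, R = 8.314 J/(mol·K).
1.06e+01 s⁻¹

k = A·exp(-Ea/(R·T)) = 1e+08·exp(-41000/(8.314·307)) = 1e+08·exp(-16.0633) = 1e+08·1.0563e-07 = 1.06e+01 s⁻¹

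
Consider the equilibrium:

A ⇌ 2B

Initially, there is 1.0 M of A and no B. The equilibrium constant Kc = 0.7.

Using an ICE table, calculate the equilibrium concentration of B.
[B] = 0.680 M

ICE: [A] = 1.0 − x, [B] = 2x.
Kc = (2x)²/(1.0 − x) = 0.7 ⇒ 4x² + 0.7x − 0.7 = 0.
x = (−0.7 + √(0.7² + 4·4·0.7))/(2·4) = (−0.7 + √11.69)/8 = 0.33988.
[B] = 2x = 0.680 M.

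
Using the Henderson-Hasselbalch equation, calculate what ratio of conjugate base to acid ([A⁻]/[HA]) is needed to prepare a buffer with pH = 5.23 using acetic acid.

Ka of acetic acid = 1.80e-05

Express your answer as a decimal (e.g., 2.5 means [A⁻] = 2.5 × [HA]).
[A⁻]/[HA] = 3.057

pKa = −log(1.80e-05) = 4.7447. pH = pKa + log([A⁻]/[HA]). 5.23 = 4.7447 + log(ratio). log(ratio) = 5.23 − 4.7447 = 0.4853. ratio = 10^(0.4853) = 3.057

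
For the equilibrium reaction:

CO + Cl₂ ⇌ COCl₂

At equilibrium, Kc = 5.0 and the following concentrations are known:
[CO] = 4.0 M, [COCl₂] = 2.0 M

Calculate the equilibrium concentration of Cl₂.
[Cl₂] = 0.1000 M

Kc = ([COCl₂]) / ([CO] × [Cl₂]) = 5.0
[Cl₂]^1 = (product terms)/(Kc · other reactant terms) = 2 / (5.0 · 4) = 0.1
[Cl₂] = 0.1000 M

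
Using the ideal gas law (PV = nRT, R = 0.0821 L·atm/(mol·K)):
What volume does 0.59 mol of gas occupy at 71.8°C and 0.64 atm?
T = 71.8°C + 273.15 = 344.95 K
V = nRT/P = (0.59 × 0.0821 × 344.95) / 0.64
V = 26.11 L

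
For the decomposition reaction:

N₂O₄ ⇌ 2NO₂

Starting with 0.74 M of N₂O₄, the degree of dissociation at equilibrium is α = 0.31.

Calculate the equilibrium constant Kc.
K_c = 0.4123

x = α·[A]₀ = 0.31 × 0.74 = 0.2294 M dissociated.
At eq: [N₂O₄] = 0.74 − 0.2294 = 0.5106 M; [NO₂] = 2x = 0.4588 M.
Kc = [NO₂]²/[N₂O₄] = (0.4588)²/0.5106 = 0.4123.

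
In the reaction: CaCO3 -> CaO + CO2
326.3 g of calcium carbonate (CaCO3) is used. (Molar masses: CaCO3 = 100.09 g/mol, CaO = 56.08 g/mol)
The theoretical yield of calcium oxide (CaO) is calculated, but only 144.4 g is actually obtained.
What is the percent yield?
Moles of CaCO3 = 326.3 g ÷ 100.09 g/mol = 3.26007 mol
Mole ratio: 1 mol CaO / 1 mol CaCO3
Moles of CaO = 3.26007 × (1/1) = 3.26007 mol
Theoretical yield = 3.26007 mol × 56.08 g/mol = 182.82 g
Actual yield = 144.4 g
Percent yield = (144.4 / 182.82) × 100% = 79.0%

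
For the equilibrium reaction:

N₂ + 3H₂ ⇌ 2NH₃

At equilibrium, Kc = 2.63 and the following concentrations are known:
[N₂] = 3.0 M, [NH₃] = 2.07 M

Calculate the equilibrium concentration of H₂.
[H₂] = 0.8159 M

Kc = ([NH₃]^2) / ([N₂] × [H₂]^3) = 2.63
[H₂]^3 = (product terms)/(Kc · other reactant terms) = 4.2849 / (2.63 · 3) = 0.54308
[H₂] = (0.54308)^(1/3) = 0.8159 M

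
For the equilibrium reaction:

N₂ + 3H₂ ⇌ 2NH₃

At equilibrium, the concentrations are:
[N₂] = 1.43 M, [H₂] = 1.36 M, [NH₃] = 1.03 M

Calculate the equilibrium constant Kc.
K_c = 0.2949

Kc = ([NH₃]^2) / ([N₂] × [H₂]^3)
   = ((1.03)^2) / ((1.43)·(1.36)^3)
   = 1.0609 / 3.5971 = 0.2949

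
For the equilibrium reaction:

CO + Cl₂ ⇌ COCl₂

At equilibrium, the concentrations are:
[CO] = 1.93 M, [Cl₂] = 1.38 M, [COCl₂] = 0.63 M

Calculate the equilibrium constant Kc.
K_c = 0.2365

Kc = ([COCl₂]) / ([CO] × [Cl₂])
   = ((0.63)) / ((1.93)·(1.38))
   = 0.63 / 2.6634 = 0.2365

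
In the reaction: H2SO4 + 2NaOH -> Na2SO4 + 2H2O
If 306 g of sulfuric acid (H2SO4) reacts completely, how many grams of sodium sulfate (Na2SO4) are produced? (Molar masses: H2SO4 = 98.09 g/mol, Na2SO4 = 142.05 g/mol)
Moles of H2SO4 = 306 g ÷ 98.09 g/mol = 3.11958 mol
Mole ratio: 1 mol Na2SO4 / 1 mol H2SO4
Moles of Na2SO4 = 3.11958 × (1/1) = 3.11958 mol
Mass of Na2SO4 = 3.11958 mol × 142.05 g/mol = 443.1 g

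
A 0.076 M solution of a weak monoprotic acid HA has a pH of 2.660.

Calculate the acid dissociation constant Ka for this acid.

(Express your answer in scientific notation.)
K_a = 6.48e-05

[H⁺] = 10^(−pH) = 10^(−2.660) = 2.188e-03 M. For HA ⇌ H⁺ + A⁻, Ka = x²/(C − x) = (2.188e-03)²/(0.076 − 2.188e-03) = 6.48e-05.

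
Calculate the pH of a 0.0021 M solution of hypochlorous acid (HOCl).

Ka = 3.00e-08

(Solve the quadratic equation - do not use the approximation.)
pH = 5.10

x² + Ka×x - Ka×C = 0. Using quadratic formula: [H⁺] = 7.9223e-06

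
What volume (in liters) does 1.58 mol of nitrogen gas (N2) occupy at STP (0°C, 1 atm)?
At STP, 1 mol of gas occupies 22.4 L
Volume = 1.58 mol × 22.4 L/mol = 35.39 L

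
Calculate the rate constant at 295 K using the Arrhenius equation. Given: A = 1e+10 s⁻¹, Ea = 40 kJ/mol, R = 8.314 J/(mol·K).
8.26e+02 s⁻¹

k = A·exp(-Ea/(R·T)) = 1e+10·exp(-40000/(8.314·295)) = 1e+10·exp(-16.3090) = 1e+10·8.2619e-08 = 8.26e+02 s⁻¹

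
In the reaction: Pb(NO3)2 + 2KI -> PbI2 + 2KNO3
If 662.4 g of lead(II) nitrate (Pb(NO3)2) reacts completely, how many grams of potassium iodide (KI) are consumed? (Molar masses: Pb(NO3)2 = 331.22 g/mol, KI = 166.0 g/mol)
Moles of Pb(NO3)2 = 662.4 g ÷ 331.22 g/mol = 1.99988 mol
Mole ratio: 2 mol KI / 1 mol Pb(NO3)2
Moles of KI = 1.99988 × (2/1) = 3.99976 mol
Mass of KI = 3.99976 mol × 166.0 g/mol = 664 g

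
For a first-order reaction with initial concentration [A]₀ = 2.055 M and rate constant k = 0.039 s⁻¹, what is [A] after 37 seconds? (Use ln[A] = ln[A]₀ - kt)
0.4854 M

ln[A] = ln[A]₀ - k·t = ln(2.055) - (0.039)·(37) = 0.7203 - 1.4430 = -0.7227
[A] = e^(-0.7227) = 0.4854 M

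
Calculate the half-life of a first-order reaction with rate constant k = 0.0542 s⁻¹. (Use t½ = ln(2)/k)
12.79 s

t½ = ln(2)/k = 0.6931/0.0542 = 12.79 s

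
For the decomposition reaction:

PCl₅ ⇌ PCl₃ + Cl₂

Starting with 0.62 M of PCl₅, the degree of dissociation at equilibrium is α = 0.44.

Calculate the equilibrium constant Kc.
K_c = 0.2143

x = α·[A]₀ = 0.44 × 0.62 = 0.2728 M dissociated.
At eq: [PCl₅] = 0.62 − 0.2728 = 0.3472 M; [PCl₃] = [Cl₂] = x = 0.2728 M.
Kc = [PCl₃][Cl₂]/[PCl₅] = (0.2728)²/0.3472 = 0.2143.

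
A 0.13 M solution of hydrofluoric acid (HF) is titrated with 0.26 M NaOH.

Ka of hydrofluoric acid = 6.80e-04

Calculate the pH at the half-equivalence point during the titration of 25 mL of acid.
pH = pKa = 3.17

At the half-equivalence point, [HA] = [A⁻], so by Henderson–Hasselbalch pH = pKa + log(1) = pKa.
pKa = −log(6.80e-04) = 3.17.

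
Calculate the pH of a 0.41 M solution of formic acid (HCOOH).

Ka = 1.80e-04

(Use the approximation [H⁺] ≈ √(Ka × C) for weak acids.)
pH = 2.07

[H⁺] = √(Ka × C) = √(1.80e-04 × 0.41) = 8.5907e-03. pH = -log(8.5907e-03)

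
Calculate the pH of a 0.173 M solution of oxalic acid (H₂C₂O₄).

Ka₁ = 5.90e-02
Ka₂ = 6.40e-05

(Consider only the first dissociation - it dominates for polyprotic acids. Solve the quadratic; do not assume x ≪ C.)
pH = 1.12

x² + Ka₁·x − Ka₁·C = 0 with Ka₁ = 5.90e-02, C = 0.173.
x = (−Ka₁ + √(Ka₁² + 4·Ka₁·C))/2 = 7.5749e-02 M, so pH = 1.12.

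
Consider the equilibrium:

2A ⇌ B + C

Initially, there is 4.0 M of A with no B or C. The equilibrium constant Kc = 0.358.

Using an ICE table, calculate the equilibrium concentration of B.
[B] = 1.090 M

ICE: [A] = 4.0 − 2x, [B] = [C] = x.
Kc = x²/(4.0 − 2x)² = 0.358 ⇒ √Kc = x/(4.0 − 2x).
x = √0.358·4.0/(1 + 2√0.358) = 0.59833·4.0/2.1967 = 1.0895.
[B] = x = 1.090 M.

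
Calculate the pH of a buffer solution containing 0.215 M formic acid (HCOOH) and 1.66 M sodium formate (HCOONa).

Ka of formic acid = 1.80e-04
pH = 4.63

pKa = -log(1.80e-04) = 3.74. pH = pKa + log([A⁻]/[HA]) = 3.74 + log(1.66/0.215)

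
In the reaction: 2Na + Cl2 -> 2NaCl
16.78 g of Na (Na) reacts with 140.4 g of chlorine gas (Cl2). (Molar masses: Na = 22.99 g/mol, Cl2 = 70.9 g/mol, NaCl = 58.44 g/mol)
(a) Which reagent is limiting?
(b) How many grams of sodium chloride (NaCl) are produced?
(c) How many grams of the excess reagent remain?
(a) Na, (b) 42.65 g, (c) 114.5 g

Moles of Na = 16.78 g ÷ 22.99 g/mol = 0.729883 mol
Moles of Cl2 = 140.4 g ÷ 70.9 g/mol = 1.98025 mol
Moles ÷ coefficient: Na: 0.729883/2 = 0.3649, Cl2: 1.98025/1 = 1.98
(a) Na has the smaller value, so Na is the limiting reagent.
(b) Moles of NaCl = 0.729883 mol Na × (2/2) = 0.729883 mol; mass = 0.729883 mol × 58.44 g/mol = 42.65 g
(c) Cl2 consumed = 0.729883 × (1/2) = 0.364941 mol; remaining = 1.98025 − 0.364941 = 1.61531 mol; mass = 1.61531 mol × 70.9 g/mol = 114.5 g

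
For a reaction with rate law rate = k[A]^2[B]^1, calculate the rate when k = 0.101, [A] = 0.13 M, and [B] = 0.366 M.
0.0006247 M/s

rate = k·[A]^2·[B]^1 = 0.101·(0.13)^2·(0.366)^1 = 0.101·0.0169·0.366 = 0.0006247 M/s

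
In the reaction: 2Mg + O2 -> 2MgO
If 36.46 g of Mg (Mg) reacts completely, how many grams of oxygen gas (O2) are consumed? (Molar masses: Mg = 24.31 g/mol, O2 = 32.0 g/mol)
Moles of Mg = 36.46 g ÷ 24.31 g/mol = 1.49979 mol
Mole ratio: 1 mol O2 / 2 mol Mg
Moles of O2 = 1.49979 × (1/2) = 0.749897 mol
Mass of O2 = 0.749897 mol × 32.0 g/mol = 24 g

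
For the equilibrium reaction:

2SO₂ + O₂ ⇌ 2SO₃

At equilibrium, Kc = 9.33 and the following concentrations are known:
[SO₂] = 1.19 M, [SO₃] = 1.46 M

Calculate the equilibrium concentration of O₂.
[O₂] = 0.1613 M

Kc = ([SO₃]^2) / ([SO₂]^2 × [O₂]) = 9.33
[O₂]^1 = (product terms)/(Kc · other reactant terms) = 2.1316 / (9.33 · 1.4161) = 0.16134
[O₂] = 0.1613 M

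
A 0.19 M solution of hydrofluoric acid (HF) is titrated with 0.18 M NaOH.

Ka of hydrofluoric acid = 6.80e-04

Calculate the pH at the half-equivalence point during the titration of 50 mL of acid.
pH = pKa = 3.17

At the half-equivalence point, [HA] = [A⁻], so by Henderson–Hasselbalch pH = pKa + log(1) = pKa.
pKa = −log(6.80e-04) = 3.17.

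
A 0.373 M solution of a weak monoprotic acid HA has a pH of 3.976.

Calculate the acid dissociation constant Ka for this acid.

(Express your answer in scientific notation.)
K_a = 3.00e-08

[H⁺] = 10^(−pH) = 10^(−3.976) = 1.057e-04 M. For HA ⇌ H⁺ + A⁻, Ka = x²/(C − x) = (1.057e-04)²/(0.373 − 1.057e-04) = 3.00e-08.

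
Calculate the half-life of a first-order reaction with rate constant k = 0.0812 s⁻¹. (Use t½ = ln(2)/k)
8.54 s

t½ = ln(2)/k = 0.6931/0.0812 = 8.54 s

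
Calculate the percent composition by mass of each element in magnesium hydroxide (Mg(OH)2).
Mg: 41.68%, O: 54.86%, H: 3.46%

Molar mass of Mg(OH)2 = 58.33 g/mol
% Mg = (1 × 24.31) / 58.33 × 100% = 24.31 / 58.33 × 100% = 41.68%
% O = (2 × 16.0) / 58.33 × 100% = 32 / 58.33 × 100% = 54.86%
% H = (2 × 1.008) / 58.33 × 100% = 2.016 / 58.33 × 100% = 3.46%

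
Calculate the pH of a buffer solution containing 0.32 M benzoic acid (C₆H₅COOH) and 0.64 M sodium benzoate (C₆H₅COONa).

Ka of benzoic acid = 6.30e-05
pH = 4.50

pKa = -log(6.30e-05) = 4.20. pH = pKa + log([A⁻]/[HA]) = 4.20 + log(0.64/0.32)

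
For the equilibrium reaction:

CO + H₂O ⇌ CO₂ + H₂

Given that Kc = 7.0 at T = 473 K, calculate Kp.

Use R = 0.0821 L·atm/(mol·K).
K_p = 7.0000

Δn = (moles gaseous products) − (moles gaseous reactants) = 0
T = 473 K; RT = 0.0821 × 473 = 38.8333
Kp = Kc·(RT)^Δn = 7.0 × (38.8333)^0 = 7.0 × 1 = 7.0000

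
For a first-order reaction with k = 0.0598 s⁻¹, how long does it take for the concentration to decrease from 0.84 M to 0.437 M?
10.93 s

From ln[A] = ln[A]₀ - k·t: t = ln([A]₀/[A])/k = ln(0.84/0.437)/0.0598 = ln(1.9222)/0.0598 = 0.6535/0.0598 = 10.93 s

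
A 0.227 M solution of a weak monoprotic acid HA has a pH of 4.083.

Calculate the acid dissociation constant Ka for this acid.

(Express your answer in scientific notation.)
K_a = 3.01e-08

[H⁺] = 10^(−pH) = 10^(−4.083) = 8.260e-05 M. For HA ⇌ H⁺ + A⁻, Ka = x²/(C − x) = (8.260e-05)²/(0.227 − 8.260e-05) = 3.01e-08.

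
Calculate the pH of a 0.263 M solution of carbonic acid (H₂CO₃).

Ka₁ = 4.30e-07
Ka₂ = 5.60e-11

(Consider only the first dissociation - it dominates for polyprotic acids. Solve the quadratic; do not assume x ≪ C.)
pH = 3.47

x² + Ka₁·x − Ka₁·C = 0 with Ka₁ = 4.30e-07, C = 0.263.
x = (−Ka₁ + √(Ka₁² + 4·Ka₁·C))/2 = 3.3607e-04 M, so pH = 3.47.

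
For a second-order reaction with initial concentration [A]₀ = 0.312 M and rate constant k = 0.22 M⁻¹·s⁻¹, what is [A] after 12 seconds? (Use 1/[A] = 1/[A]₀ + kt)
0.1711 M

1/[A] = 1/[A]₀ + k·t = 1/0.312 + (0.22)·(12) = 3.2051 + 2.6400 = 5.8451
[A] = 1/5.8451 = 0.1711 M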